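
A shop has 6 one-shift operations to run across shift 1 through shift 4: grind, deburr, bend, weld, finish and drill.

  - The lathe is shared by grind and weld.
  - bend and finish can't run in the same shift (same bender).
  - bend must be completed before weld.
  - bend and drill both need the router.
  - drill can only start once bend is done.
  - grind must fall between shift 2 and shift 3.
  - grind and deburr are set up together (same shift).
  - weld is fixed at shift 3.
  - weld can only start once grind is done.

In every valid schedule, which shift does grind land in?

shift 2

grind's window is shift 2–shift 3.
weld is fixed at shift 3, and grind can't share a shift with weld.
So grind must be shift 2.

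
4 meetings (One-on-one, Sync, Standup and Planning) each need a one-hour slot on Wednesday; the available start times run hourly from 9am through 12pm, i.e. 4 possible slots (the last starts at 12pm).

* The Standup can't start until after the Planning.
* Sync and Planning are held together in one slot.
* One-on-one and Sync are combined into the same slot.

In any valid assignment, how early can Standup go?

Precedence pushes Standup to at least 10am.
Standup at 10am is achievable: Standup -> 10am, Sync -> 9am, One-on-one -> 9am, Planning -> 9am.

10am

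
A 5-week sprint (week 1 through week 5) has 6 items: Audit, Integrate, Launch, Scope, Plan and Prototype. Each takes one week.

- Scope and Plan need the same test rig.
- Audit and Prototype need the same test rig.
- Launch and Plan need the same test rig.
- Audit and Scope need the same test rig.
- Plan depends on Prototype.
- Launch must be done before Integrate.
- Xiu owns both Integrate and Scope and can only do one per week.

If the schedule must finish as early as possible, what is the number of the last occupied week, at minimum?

The precedence chain requires at least 2 distinct weeks.
2 works (last occupied week: week 2): for example Audit=week 2; Plan=week 2; Launch=week 1; Scope=week 1; Integrate=week 2; Prototype=week 1.

2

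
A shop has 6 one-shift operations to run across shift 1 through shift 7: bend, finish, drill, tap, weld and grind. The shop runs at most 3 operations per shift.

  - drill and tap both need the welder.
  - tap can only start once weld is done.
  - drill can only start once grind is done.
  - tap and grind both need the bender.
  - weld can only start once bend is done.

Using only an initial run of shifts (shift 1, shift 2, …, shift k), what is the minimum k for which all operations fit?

3

The precedence chain requires at least 3 distinct shifts.
With at most 3 per shift and 6 operations, at least 2 shifts are needed.
3 works (last occupied shift: shift 3): for example grind=shift 1, drill=shift 2, bend=shift 1, weld=shift 2, tap=shift 3, finish=shift 1.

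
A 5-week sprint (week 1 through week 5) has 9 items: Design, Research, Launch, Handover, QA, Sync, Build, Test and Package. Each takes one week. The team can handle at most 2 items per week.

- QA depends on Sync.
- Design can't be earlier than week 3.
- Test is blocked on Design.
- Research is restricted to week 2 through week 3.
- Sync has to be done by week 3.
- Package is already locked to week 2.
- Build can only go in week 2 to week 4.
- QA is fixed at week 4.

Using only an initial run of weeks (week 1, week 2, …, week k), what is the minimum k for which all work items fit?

The precedence chain requires at least 2 distinct weeks.
With at most 2 per week and 9 work items, at least 5 weeks are needed.
QA can't be placed before week 4, so the schedule must run through at least week 4.
5 works (last occupied week: week 5): for example Test -> week 4, Handover -> week 5, Research -> week 2, Design -> week 3, Sync -> week 1, Launch -> week 1, Package -> week 2, Build -> week 3, QA -> week 4.

5 weeks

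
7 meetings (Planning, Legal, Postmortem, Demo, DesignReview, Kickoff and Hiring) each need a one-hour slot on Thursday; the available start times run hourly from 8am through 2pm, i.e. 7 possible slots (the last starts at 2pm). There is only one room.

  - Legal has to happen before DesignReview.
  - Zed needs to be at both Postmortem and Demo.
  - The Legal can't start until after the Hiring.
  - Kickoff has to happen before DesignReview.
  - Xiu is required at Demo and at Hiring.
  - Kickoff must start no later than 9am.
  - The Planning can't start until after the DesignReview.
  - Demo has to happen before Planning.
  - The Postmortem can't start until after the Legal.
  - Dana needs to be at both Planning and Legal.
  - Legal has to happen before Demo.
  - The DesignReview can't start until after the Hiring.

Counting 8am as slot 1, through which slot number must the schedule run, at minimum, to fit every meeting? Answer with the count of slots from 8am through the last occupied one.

The precedence chain requires at least 4 distinct slots.
With at most 1 per slot and 7 meetings, at least 7 slots are needed.
7 works (last occupied slot: 2pm): for example Demo in 12pm, DesignReview in 11am, Hiring in 9am, Kickoff in 8am, Legal in 10am, Planning in 1pm, Postmortem in 2pm.

7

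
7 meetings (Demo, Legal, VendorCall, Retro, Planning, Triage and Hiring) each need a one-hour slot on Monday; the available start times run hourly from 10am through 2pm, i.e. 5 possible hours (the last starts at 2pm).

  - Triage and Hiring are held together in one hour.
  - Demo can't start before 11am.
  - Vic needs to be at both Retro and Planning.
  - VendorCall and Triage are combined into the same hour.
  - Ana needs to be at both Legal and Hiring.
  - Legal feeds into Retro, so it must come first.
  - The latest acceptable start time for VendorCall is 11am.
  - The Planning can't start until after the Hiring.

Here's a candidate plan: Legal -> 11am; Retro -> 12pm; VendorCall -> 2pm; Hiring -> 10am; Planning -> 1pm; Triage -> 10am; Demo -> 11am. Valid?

Invalid. The latest acceptable start time for VendorCall is 11am.

The latest acceptable start time for VendorCall is 11am — violated.
Legal feeds into Retro, so it must come first — holds.
Vic needs to be at both Retro and Planning — holds.
VendorCall and Triage are combined into the same hour — violated.
Triage and Hiring are held together in one hour — holds.
The Planning can't start until after the Hiring — holds.
Demo can't start before 11am — holds.
Ana needs to be at both Legal and Hiring — holds.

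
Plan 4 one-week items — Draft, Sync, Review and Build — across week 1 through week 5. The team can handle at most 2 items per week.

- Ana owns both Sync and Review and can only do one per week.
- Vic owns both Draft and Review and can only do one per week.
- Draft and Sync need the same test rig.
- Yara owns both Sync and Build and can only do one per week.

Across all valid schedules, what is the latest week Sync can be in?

Sync at week 5 is achievable: Review=week 2; Sync=week 5; Draft=week 1; Build=week 1.

week 5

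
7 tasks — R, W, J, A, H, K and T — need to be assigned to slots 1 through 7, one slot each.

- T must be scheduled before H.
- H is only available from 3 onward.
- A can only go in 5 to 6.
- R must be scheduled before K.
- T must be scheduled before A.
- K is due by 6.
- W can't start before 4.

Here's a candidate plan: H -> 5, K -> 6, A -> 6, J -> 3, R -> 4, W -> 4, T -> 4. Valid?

Yes

H is only available from 3 onward — holds.
A can only go in 5 to 6 — holds.
W can't start before 4 — holds.
T must be scheduled before A — holds.
K is due by 6 — holds.
R must be scheduled before K — holds.
T must be scheduled before H — holds.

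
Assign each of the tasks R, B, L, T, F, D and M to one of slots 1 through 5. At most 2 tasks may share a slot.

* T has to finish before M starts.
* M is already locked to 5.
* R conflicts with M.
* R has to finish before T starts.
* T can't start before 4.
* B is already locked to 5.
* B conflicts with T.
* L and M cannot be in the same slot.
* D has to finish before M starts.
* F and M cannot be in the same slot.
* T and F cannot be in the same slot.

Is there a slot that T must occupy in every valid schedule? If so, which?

T's window is 4–5.
B is fixed at 5, and T can't share a slot with B.
So T must be 4.

4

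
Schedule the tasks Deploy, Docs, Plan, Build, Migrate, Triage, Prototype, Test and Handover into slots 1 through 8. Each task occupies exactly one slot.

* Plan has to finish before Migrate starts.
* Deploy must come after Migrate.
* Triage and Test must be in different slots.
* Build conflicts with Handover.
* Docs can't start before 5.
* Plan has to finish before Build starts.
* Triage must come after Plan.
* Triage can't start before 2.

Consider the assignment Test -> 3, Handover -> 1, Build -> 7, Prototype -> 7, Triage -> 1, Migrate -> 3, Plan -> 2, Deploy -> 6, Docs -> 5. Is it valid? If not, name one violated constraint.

Deploy must come after Migrate — holds.
Triage can't start before 2 — violated.
Plan has to finish before Build starts — holds.
Triage and Test must be in different slots — holds.
Plan has to finish before Migrate starts — holds.
Docs can't start before 5 — holds.
Triage must come after Plan — violated.
Build conflicts with Handover — holds.

Invalid. Triage can't start before 2.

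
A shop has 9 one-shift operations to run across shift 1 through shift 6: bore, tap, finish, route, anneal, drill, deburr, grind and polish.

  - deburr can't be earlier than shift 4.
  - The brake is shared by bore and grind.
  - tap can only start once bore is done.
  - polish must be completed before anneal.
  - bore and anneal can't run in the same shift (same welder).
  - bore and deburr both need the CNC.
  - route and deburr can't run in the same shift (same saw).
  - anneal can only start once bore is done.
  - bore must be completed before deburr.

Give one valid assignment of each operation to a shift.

polish -> shift 1, bore -> shift 1, finish -> shift 1, deburr -> shift 4, anneal -> shift 2, route -> shift 1, drill -> shift 1, tap -> shift 2, grind -> shift 2

Checking: bore(shift 1) before tap(shift 2); bore(shift 1) before deburr(shift 4); polish(shift 1) before anneal(shift 2); bore(shift 1) before anneal(shift 2); bore(shift 1) != deburr(shift 4); bore(shift 1) != anneal(shift 2); bore(shift 1) != grind(shift 2); route(shift 1) != deburr(shift 4); deburr=shift 4 in [shift 4,shift 6].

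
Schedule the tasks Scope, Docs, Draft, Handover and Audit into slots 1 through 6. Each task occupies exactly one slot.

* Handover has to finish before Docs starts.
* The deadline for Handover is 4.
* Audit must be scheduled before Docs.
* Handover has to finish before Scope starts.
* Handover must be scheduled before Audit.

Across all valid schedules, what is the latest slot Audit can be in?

5

Precedence pushes Audit to at least 2; downstream work caps Audit at 5.
Audit at 5 is achievable: Scope -> 2, Docs -> 6, Draft -> 1, Audit -> 5, Handover -> 1.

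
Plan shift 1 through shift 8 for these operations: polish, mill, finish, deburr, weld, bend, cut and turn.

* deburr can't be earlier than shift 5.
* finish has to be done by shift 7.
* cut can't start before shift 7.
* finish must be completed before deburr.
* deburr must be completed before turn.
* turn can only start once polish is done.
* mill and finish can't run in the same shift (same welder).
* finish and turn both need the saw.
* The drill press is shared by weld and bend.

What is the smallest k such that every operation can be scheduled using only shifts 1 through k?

7

The precedence chain requires at least 3 distinct shifts.
cut can't be placed before shift 7, so the schedule must run through at least shift 7.
7 works (last occupied shift: shift 7): for example cut -> shift 7, weld -> shift 1, finish -> shift 1, mill -> shift 2, deburr -> shift 5, turn -> shift 6, bend -> shift 2, polish -> shift 1.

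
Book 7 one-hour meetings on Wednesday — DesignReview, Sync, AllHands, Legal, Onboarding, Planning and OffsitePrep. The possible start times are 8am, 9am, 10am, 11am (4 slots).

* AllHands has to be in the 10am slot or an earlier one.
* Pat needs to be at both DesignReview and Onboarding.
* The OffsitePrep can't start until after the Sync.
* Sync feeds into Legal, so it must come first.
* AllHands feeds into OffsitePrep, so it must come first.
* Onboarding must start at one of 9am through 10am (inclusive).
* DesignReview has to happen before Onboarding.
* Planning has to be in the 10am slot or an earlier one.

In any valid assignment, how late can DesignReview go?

9am

Downstream work caps DesignReview at 9am.
DesignReview at 9am is achievable: AllHands -> 8am; DesignReview -> 9am; Onboarding -> 10am; Sync -> 8am; Legal -> 9am; OffsitePrep -> 9am; Planning -> 8am.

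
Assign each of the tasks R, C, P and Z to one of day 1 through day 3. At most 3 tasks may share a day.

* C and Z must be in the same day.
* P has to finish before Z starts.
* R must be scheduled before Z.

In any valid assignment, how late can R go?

day 2

Downstream work caps R at day 2.
R at day 2 is achievable: Z=day 3; C=day 3; R=day 2; P=day 1.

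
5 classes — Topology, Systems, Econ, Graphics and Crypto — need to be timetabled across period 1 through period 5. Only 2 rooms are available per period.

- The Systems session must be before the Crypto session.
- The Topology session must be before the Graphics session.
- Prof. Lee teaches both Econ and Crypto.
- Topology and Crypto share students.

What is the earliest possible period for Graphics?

Precedence pushes Graphics to at least period 2.
Graphics at period 2 is achievable: Econ -> period 3, Topology -> period 1, Systems -> period 1, Crypto -> period 2, Graphics -> period 2.

period 2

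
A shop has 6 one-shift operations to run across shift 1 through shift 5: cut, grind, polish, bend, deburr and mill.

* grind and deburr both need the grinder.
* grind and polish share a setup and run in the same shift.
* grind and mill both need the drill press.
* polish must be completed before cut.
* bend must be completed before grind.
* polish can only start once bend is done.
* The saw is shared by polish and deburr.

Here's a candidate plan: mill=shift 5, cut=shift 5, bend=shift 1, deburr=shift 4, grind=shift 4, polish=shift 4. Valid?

The saw is shared by polish and deburr — violated.
grind and deburr both need the grinder — violated.
grind and mill both need the drill press — holds.
grind and polish share a setup and run in the same shift — holds.
bend must be completed before grind — holds.
polish can only start once bend is done — holds.
polish must be completed before cut — holds.

Invalid. grind and deburr both need the grinder.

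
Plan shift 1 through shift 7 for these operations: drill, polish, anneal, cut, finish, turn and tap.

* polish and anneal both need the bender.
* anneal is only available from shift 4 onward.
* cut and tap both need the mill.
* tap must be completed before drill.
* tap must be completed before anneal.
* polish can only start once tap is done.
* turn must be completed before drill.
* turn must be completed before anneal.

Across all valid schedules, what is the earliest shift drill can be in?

Precedence pushes drill to at least shift 2.
drill at shift 2 is achievable: polish -> shift 2; tap -> shift 1; finish -> shift 1; drill -> shift 2; cut -> shift 2; turn -> shift 1; anneal -> shift 4.

shift 2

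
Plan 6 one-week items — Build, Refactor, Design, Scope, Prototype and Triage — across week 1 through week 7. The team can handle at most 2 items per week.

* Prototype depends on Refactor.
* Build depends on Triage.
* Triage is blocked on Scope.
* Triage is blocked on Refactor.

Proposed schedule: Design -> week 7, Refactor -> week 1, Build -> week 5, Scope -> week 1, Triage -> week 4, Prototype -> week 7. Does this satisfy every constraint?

Valid

Triage is blocked on Scope — holds.
Build depends on Triage — holds.
Triage is blocked on Refactor — holds.
The team can handle at most 2 items per week — holds.
Prototype depends on Refactor — holds.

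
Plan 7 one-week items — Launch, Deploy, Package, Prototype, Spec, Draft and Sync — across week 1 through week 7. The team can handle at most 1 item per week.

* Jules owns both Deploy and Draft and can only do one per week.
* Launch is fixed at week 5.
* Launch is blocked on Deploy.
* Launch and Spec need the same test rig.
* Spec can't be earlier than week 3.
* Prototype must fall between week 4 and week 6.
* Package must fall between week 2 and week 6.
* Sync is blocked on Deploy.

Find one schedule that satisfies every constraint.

Launch in week 5; Spec in week 3; Prototype in week 4; Sync in week 6; Draft in week 7; Deploy in week 1; Package in week 2

Checking: Deploy(week 1) before Sync(week 6); Deploy(week 1) before Launch(week 5); Deploy(week 1) != Draft(week 7); Launch(week 5) != Spec(week 3); Package=week 2 in [week 2,week 6]; Spec=week 3 in [week 3,week 7]; Prototype=week 4 in [week 4,week 6]; Launch=week 5 in [week 5,week 5]; max 1 per week (cap 1).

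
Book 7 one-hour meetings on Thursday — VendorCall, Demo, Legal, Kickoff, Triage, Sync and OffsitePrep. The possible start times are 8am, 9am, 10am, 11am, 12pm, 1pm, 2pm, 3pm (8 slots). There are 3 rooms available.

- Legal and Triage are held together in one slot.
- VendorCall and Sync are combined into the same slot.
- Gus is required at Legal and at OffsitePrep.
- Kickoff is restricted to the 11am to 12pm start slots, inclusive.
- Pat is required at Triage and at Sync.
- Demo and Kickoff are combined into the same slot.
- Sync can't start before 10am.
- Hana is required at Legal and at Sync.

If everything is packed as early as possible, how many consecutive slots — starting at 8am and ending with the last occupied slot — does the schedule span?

With at most 3 per slot and 7 meetings, at least 3 slots are needed.
Kickoff can't be placed before 11am — that is slot 4 counting from 8am — so the schedule must run through at least 4 slots.
4 works (last occupied slot: 11am): for example OffsitePrep=9am, Legal=8am, Kickoff=11am, Sync=10am, Triage=8am, VendorCall=10am, Demo=11am.

4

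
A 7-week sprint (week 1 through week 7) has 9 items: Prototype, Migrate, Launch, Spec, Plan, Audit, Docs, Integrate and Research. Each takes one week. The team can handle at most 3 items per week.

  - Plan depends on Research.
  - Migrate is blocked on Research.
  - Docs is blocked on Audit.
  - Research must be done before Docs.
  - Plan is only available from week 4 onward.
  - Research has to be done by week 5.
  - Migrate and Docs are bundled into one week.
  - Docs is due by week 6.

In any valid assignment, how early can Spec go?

Spec at week 1 is achievable: Audit=week 1; Plan=week 4; Migrate=week 2; Prototype=week 2; Launch=week 3; Spec=week 1; Research=week 1; Integrate=week 3; Docs=week 2.

week 1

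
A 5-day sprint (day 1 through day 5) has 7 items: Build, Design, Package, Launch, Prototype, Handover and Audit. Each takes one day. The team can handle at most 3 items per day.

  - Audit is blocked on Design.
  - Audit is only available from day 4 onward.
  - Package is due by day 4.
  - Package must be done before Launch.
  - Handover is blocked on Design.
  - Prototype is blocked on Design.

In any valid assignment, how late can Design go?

day 4

Downstream work caps Design at day 4.
Design at day 4 is achievable: Audit -> day 5; Build -> day 1; Prototype -> day 5; Package -> day 1; Handover -> day 5; Design -> day 4; Launch -> day 2.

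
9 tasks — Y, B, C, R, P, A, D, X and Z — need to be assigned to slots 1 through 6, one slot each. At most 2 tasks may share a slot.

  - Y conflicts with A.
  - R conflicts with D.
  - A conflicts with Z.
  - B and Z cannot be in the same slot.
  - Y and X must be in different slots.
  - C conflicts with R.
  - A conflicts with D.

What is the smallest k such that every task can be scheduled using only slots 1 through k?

5

With at most 2 per slot and 9 tasks, at least 5 slots are needed.
5 works (last occupied slot: 5): for example B=1, R=3, P=2, Z=5, D=4, Y=1, X=4, C=2, A=3.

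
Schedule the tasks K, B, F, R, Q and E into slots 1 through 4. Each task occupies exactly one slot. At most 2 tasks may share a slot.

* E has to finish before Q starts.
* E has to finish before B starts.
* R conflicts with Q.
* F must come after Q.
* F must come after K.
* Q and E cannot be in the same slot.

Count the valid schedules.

54

Splitting on K: it can be 1 (20), 2 (20), 3 (14). Listing each branch's schedules as (B, F, R, Q, E):
K=1: (2,3,3,2,1) (2,3,4,2,1) (2,4,2,3,1) (2,4,3,2,1) (2,4,4,2,1) (2,4,4,3,1) (3,3,4,2,1) (3,4,1,3,2) (3,4,2,3,1) (3,4,2,3,2) (3,4,3,2,1) (3,4,4,2,1) (3,4,4,3,1) (3,4,4,3,2) (4,3,3,2,1) (4,3,4,2,1) (4,4,1,3,2) (4,4,2,3,1) (4,4,2,3,2) (4,4,3,2,1) — 20.
K=2: (2,4,1,3,1) (2,4,4,3,1) (3,3,1,2,1) (3,3,4,2,1) (3,4,1,2,1) (3,4,1,3,1) (3,4,1,3,2) (3,4,2,3,1) (3,4,3,2,1) (3,4,4,2,1) (3,4,4,3,1) (3,4,4,3,2) (4,3,1,2,1) (4,3,3,2,1) (4,3,4,2,1) (4,4,1,2,1) (4,4,1,3,1) (4,4,1,3,2) (4,4,2,3,1) (4,4,3,2,1) — 20.
K=3: (2,4,1,2,1) (2,4,1,3,1) (2,4,2,3,1) (2,4,3,2,1) (2,4,4,2,1) (2,4,4,3,1) (3,4,1,2,1) (3,4,4,2,1) (4,4,1,2,1) (4,4,1,3,1) (4,4,1,3,2) (4,4,2,3,1) (4,4,2,3,2) (4,4,3,2,1) — 14.
Summing: 20 + 20 + 14 = 54.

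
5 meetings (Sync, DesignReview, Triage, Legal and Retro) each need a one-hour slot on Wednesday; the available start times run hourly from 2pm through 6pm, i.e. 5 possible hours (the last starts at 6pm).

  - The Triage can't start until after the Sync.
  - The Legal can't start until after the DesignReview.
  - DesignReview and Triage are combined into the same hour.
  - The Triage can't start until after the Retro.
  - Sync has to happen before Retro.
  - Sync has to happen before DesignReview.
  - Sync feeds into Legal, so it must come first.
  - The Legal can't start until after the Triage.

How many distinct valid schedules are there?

5

Splitting on Sync: it can be 2pm (4), 3pm (1). Listing each branch's schedules as (DesignReview, Triage, Legal, Retro):
Sync=2pm: (4pm,4pm,5pm,3pm) (4pm,4pm,6pm,3pm) (5pm,5pm,6pm,3pm) (5pm,5pm,6pm,4pm) — 4.
Sync=3pm: (5pm,5pm,6pm,4pm) — 1.
Summing: 4 + 1 = 5.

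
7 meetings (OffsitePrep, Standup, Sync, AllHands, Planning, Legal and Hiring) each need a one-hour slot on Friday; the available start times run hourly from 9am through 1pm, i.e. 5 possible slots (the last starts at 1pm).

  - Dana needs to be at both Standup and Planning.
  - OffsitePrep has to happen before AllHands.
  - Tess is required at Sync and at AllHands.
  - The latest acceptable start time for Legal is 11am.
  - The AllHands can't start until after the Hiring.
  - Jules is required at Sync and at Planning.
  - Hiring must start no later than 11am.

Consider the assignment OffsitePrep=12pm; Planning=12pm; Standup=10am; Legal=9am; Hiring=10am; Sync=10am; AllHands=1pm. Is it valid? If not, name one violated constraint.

Yes, all constraints hold

Hiring must start no later than 11am — holds.
The latest acceptable start time for Legal is 11am — holds.
Tess is required at Sync and at AllHands — holds.
OffsitePrep has to happen before AllHands — holds.
Jules is required at Sync and at Planning — holds.
The AllHands can't start until after the Hiring — holds.
Dana needs to be at both Standup and Planning — holds.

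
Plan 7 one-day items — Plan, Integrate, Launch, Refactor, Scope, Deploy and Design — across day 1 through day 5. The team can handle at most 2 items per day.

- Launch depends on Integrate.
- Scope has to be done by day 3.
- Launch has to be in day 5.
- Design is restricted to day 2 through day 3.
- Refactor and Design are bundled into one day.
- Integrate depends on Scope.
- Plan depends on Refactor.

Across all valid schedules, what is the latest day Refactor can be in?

Refactor must be in the same day as Design, which can't be before day 2, so Refactor is at least day 2; Refactor must be in the same day as Design, which can't be after day 3, so Refactor is at most day 3.
Refactor at day 3 is achievable: Launch=day 5, Refactor=day 3, Scope=day 1, Plan=day 4, Integrate=day 2, Deploy=day 1, Design=day 3.

day 3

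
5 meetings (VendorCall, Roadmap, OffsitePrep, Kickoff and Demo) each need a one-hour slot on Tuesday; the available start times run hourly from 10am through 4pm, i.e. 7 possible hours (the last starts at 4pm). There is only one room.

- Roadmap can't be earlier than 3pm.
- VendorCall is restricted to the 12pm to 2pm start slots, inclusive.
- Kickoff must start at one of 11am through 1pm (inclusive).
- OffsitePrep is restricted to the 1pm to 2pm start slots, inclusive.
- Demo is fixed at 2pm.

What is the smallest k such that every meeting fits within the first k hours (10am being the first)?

With at most 1 per hour and 5 meetings, at least 5 hours are needed.
Roadmap can't be placed before 3pm — that is hour 6 counting from 10am — so the schedule must run through at least 6 hours.
6 works (last occupied hour: 3pm): for example Kickoff in 11am, Roadmap in 3pm, OffsitePrep in 1pm, VendorCall in 12pm, Demo in 2pm.

6 hours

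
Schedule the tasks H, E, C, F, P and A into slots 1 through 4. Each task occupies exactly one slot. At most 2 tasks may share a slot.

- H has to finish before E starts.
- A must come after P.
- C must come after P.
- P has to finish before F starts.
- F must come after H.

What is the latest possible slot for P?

2

Downstream work caps P at 3.
P at 2 is achievable: H=1, F=3, E=2, A=4, C=3, P=2.
Nothing later works — the capacity limit rule out every slot after 2.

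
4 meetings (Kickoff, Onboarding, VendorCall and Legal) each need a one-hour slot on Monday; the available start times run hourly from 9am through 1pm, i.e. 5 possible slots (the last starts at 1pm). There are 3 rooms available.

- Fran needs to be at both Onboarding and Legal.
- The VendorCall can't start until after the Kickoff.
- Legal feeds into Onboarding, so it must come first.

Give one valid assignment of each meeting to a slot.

Legal=9am, VendorCall=10am, Onboarding=10am, Kickoff=9am

Checking: Legal(9am) before Onboarding(10am); Kickoff(9am) before VendorCall(10am); Onboarding(10am) != Legal(9am); max 2 per slot (cap 3).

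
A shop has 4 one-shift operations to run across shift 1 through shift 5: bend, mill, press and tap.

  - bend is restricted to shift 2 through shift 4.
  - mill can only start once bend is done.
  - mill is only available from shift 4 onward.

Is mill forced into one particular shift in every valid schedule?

mill can be shift 4 (e.g. mill -> shift 4; bend -> shift 2; tap -> shift 1; press -> shift 1) or shift 5 (e.g. mill in shift 5, tap in shift 1, press in shift 1, bend in shift 2).

No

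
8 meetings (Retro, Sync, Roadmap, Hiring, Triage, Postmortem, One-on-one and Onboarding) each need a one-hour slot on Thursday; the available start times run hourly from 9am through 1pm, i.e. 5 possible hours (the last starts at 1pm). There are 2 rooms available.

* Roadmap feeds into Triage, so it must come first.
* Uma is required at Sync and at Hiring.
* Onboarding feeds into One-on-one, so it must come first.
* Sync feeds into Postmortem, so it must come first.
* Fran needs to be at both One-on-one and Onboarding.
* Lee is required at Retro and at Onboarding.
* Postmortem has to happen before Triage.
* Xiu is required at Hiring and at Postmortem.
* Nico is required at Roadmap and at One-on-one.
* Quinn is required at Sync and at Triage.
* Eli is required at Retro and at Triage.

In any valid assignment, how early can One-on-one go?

10am

Precedence pushes One-on-one to at least 10am.
One-on-one at 10am is achievable: Onboarding in 9am, Retro in 11am, One-on-one in 10am, Triage in 12pm, Postmortem in 10am, Roadmap in 11am, Hiring in 12pm, Sync in 9am.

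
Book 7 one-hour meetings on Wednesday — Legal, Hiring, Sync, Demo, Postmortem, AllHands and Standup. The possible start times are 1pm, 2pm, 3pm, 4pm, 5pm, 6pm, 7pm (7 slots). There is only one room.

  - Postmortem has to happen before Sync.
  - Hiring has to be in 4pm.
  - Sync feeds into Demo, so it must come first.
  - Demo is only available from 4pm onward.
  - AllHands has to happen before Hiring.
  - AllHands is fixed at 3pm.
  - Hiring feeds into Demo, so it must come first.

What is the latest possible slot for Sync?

6pm

Precedence pushes Sync to at least 2pm; downstream work caps Sync at 6pm.
Sync at 6pm is achievable: AllHands in 3pm; Demo in 7pm; Postmortem in 1pm; Sync in 6pm; Legal in 2pm; Hiring in 4pm; Standup in 5pm.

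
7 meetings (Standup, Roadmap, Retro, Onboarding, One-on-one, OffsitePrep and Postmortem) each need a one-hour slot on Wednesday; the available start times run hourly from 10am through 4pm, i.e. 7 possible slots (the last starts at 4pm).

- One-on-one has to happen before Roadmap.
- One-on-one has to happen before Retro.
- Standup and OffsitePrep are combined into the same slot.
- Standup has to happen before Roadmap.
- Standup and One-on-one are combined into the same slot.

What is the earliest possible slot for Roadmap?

Precedence pushes Roadmap to at least 11am.
Roadmap at 11am is achievable: OffsitePrep in 10am, Onboarding in 10am, Retro in 11am, Roadmap in 11am, One-on-one in 10am, Standup in 10am, Postmortem in 10am.

11am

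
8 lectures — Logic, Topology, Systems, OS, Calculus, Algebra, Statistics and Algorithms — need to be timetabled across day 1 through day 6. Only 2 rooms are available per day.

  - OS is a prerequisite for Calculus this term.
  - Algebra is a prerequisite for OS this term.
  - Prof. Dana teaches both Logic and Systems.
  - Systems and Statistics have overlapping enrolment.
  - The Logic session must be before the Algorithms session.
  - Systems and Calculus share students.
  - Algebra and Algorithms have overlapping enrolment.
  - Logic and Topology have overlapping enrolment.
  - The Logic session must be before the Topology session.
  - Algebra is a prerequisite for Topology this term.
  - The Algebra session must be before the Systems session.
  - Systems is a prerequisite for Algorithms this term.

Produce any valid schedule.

Algorithms -> day 3; Statistics -> day 4; Logic -> day 1; Calculus -> day 4; Systems -> day 2; Topology -> day 2; OS -> day 3; Algebra -> day 1

Checking: Algebra(day 1) before OS(day 3); Systems(day 2) before Algorithms(day 3); Logic(day 1) before Algorithms(day 3); Algebra(day 1) before Topology(day 2); Algebra(day 1) before Systems(day 2); Logic(day 1) before Topology(day 2); OS(day 3) before Calculus(day 4); Algebra(day 1) != Algorithms(day 3); Systems(day 2) != Statistics(day 4); Logic(day 1) != Topology(day 2); Systems(day 2) != Calculus(day 4); Logic(day 1) != Systems(day 2); max 2 per day (cap 2).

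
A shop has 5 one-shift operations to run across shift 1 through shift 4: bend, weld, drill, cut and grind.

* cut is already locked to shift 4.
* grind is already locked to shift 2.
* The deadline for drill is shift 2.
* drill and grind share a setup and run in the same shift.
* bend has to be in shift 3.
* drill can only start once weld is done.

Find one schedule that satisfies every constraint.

cut in shift 4, bend in shift 3, weld in shift 1, grind in shift 2, drill in shift 2

Checking: weld(shift 1) before drill(shift 2); drill = grind = shift 2; grind=shift 2 in [shift 2,shift 2]; drill=shift 2 in [shift 1,shift 2]; bend=shift 3 in [shift 3,shift 3]; cut=shift 4 in [shift 4,shift 4].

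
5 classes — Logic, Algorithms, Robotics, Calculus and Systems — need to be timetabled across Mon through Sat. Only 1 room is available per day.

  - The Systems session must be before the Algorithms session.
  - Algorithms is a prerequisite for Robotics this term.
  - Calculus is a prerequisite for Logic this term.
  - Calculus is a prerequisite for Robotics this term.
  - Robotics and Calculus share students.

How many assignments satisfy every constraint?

54

Splitting on Logic: it can be Tue (4), Wed (8), Thu (12), Fri (15), Sat (15). Listing each branch's schedules as (Algorithms, Robotics, Calculus, Systems):
Logic=Tue: (Thu,Fri,Mon,Wed) (Thu,Sat,Mon,Wed) (Fri,Sat,Mon,Wed) (Fri,Sat,Mon,Thu) — 4.
Logic=Wed: (Thu,Fri,Mon,Tue) (Thu,Fri,Tue,Mon) (Thu,Sat,Mon,Tue) (Thu,Sat,Tue,Mon) (Fri,Sat,Mon,Tue) (Fri,Sat,Mon,Thu) (Fri,Sat,Tue,Mon) (Fri,Sat,Tue,Thu) — 8.
Logic=Thu: (Tue,Fri,Wed,Mon) (Tue,Sat,Wed,Mon) (Wed,Fri,Mon,Tue) (Wed,Fri,Tue,Mon) (Wed,Sat,Mon,Tue) (Wed,Sat,Tue,Mon) (Fri,Sat,Mon,Tue) (Fri,Sat,Mon,Wed) (Fri,Sat,Tue,Mon) (Fri,Sat,Tue,Wed) (Fri,Sat,Wed,Mon) (Fri,Sat,Wed,Tue) — 12.
Logic=Fri: (Tue,Thu,Wed,Mon) (Tue,Sat,Wed,Mon) (Tue,Sat,Thu,Mon) (Wed,Thu,Mon,Tue) (Wed,Thu,Tue,Mon) (Wed,Sat,Mon,Tue) (Wed,Sat,Tue,Mon) (Wed,Sat,Thu,Mon) (Wed,Sat,Thu,Tue) (Thu,Sat,Mon,Tue) (Thu,Sat,Mon,Wed) (Thu,Sat,Tue,Mon) (Thu,Sat,Tue,Wed) (Thu,Sat,Wed,Mon) (Thu,Sat,Wed,Tue) — 15.
Logic=Sat: (Tue,Thu,Wed,Mon) (Tue,Fri,Wed,Mon) (Tue,Fri,Thu,Mon) (Wed,Thu,Mon,Tue) (Wed,Thu,Tue,Mon) (Wed,Fri,Mon,Tue) (Wed,Fri,Tue,Mon) (Wed,Fri,Thu,Mon) (Wed,Fri,Thu,Tue) (Thu,Fri,Mon,Tue) (Thu,Fri,Mon,Wed) (Thu,Fri,Tue,Mon) (Thu,Fri,Tue,Wed) (Thu,Fri,Wed,Mon) (Thu,Fri,Wed,Tue) — 15.
Summing: 4 + 8 + 12 + 15 + 15 = 54.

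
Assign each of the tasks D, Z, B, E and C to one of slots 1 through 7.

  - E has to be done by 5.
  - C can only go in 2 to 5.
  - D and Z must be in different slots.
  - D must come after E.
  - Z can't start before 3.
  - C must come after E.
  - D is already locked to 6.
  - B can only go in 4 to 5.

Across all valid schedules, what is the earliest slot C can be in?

C is available from 2; C's own window allows nothing later than 5.
C at 2 is achievable: Z=3; D=6; E=1; B=4; C=2.

2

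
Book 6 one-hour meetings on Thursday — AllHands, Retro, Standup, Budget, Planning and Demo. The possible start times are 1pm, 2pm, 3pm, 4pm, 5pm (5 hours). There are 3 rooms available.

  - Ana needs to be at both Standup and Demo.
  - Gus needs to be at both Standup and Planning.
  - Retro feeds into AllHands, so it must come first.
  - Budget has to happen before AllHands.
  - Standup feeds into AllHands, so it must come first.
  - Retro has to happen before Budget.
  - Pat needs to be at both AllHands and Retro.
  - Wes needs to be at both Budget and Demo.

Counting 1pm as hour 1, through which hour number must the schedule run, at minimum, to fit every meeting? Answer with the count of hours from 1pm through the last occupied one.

3 hours

The precedence chain requires at least 3 distinct hours.
With at most 3 per hour and 6 meetings, at least 2 hours are needed.
3 works (last occupied hour: 3pm): for example Budget=2pm; AllHands=3pm; Planning=2pm; Retro=1pm; Demo=3pm; Standup=1pm.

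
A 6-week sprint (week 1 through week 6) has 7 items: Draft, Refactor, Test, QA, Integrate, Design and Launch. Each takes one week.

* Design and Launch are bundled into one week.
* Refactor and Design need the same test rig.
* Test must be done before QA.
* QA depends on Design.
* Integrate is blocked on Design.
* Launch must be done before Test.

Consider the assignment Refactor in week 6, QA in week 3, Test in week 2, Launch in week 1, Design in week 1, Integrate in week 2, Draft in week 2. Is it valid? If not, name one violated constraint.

Valid

Design and Launch are bundled into one week — holds.
Integrate is blocked on Design — holds.
Test must be done before QA — holds.
Launch must be done before Test — holds.
Refactor and Design need the same test rig — holds.
QA depends on Design — holds.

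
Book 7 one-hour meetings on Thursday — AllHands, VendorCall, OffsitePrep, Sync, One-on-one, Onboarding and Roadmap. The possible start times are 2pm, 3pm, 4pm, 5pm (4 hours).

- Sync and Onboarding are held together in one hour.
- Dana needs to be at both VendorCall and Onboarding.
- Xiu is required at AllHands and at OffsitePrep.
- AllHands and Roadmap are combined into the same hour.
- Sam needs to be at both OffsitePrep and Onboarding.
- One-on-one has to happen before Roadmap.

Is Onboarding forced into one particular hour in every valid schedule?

No

Onboarding can be 2pm (e.g. Sync -> 2pm; Roadmap -> 3pm; VendorCall -> 3pm; OffsitePrep -> 4pm; One-on-one -> 2pm; AllHands -> 3pm; Onboarding -> 2pm) or 3pm (e.g. Roadmap in 3pm, Sync in 3pm, Onboarding in 3pm, One-on-one in 2pm, OffsitePrep in 2pm, VendorCall in 2pm, AllHands in 3pm).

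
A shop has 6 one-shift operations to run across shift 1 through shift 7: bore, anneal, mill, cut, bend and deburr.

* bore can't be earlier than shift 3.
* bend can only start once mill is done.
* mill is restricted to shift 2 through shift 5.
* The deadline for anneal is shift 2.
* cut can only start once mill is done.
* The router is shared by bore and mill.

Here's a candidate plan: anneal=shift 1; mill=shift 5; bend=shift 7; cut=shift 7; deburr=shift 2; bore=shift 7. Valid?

cut can only start once mill is done — holds.
bore can't be earlier than shift 3 — holds.
The deadline for anneal is shift 2 — holds.
bend can only start once mill is done — holds.
The router is shared by bore and mill — holds.
mill is restricted to shift 2 through shift 5 — holds.

Yes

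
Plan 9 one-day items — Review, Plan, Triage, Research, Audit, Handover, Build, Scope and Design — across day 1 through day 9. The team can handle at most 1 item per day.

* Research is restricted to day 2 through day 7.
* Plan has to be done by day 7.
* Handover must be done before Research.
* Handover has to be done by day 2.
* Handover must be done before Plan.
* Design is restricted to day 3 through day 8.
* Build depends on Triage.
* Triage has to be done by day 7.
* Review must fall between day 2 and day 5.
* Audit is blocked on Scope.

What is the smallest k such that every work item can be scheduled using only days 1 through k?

9

The precedence chain requires at least 2 distinct days.
With at most 1 per day and 9 work items, at least 9 days are needed.
Design can't be placed before day 3, so the schedule must run through at least day 3.
9 works (last occupied day: day 9): for example Scope -> day 7, Triage -> day 6, Build -> day 9, Review -> day 2, Handover -> day 1, Design -> day 4, Audit -> day 8, Plan -> day 5, Research -> day 3.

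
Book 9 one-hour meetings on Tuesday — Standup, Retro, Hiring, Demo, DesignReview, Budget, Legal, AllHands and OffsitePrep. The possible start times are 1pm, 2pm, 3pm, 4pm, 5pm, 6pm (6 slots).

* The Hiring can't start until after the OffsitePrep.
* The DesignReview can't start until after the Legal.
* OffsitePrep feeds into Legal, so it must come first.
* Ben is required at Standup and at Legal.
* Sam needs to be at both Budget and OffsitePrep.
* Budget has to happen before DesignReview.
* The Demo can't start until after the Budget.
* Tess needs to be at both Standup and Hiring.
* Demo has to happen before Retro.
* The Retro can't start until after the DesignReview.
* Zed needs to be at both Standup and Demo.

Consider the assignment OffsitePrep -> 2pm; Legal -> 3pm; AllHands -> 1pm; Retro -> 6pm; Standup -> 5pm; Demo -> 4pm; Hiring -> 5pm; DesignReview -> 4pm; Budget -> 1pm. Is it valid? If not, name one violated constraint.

Sam needs to be at both Budget and OffsitePrep — holds.
Ben is required at Standup and at Legal — holds.
OffsitePrep feeds into Legal, so it must come first — holds.
The DesignReview can't start until after the Legal — holds.
The Hiring can't start until after the OffsitePrep — holds.
The Retro can't start until after the DesignReview — holds.
The Demo can't start until after the Budget — holds.
Zed needs to be at both Standup and Demo — holds.
Tess needs to be at both Standup and Hiring — violated.
Budget has to happen before DesignReview — holds.
Demo has to happen before Retro — holds.

No. Tess needs to be at both Standup and Hiring is not satisfied.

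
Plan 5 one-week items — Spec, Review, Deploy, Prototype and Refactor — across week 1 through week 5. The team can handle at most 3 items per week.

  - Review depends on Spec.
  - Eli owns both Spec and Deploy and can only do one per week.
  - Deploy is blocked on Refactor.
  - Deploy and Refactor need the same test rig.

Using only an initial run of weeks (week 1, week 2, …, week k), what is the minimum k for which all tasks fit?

2 weeks

The precedence chain requires at least 2 distinct weeks.
With at most 3 per week and 5 tasks, at least 2 weeks are needed.
2 works (last occupied week: week 2): for example Spec in week 1; Review in week 2; Deploy in week 2; Prototype in week 1; Refactor in week 1.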